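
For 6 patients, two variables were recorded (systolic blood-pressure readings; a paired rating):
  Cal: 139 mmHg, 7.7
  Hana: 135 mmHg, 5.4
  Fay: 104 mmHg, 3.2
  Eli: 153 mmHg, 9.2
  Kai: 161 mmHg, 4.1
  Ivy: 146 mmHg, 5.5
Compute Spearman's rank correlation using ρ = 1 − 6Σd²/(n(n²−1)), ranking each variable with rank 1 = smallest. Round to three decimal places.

Ranks of variable 1: 3, 2, 1, 5, 6, 4
Ranks of variable 2: 5, 3, 1, 6, 2, 4
d = r₁ − r₂: -2, -1, 0, -1, 4, 0
d²: 4, 1, 0, 1, 16, 0; Σd² = 22
ρ = 1 − 6·22/(6·35) = 1 − 132/210 = 0.371

0.371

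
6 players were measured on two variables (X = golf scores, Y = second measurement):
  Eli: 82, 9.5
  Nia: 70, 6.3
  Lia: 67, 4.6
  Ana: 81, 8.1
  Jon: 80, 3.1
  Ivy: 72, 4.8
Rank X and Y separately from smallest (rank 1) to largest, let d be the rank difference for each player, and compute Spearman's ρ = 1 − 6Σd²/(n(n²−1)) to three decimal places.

0.600

Ranks of variable 1: 6, 2, 1, 5, 4, 3
Ranks of variable 2: 6, 4, 2, 5, 1, 3
d = r₁ − r₂: 0, -2, -1, 0, 3, 0
d²: 0, 4, 1, 0, 9, 0; Σd² = 14
ρ = 1 − 6·14/(6·35) = 1 − 84/210 = 0.600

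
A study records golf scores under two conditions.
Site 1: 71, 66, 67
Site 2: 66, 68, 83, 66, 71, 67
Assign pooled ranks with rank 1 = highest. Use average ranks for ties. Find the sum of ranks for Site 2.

29

Sorted (descending): 83, 71, 71, 68, 67, 67, 66, 66, 66
The 2 values of 71 occupy positions 2–3 → average rank (2+3)/2 = 2.5.
The 2 values of 67 occupy positions 5–6 → average rank (5+6)/2 = 5.5.
The 3 values of 66 occupy positions 7–9 → average rank 8.
Site 2 values → pooled ranks: 66→8, 68→4, 83→1, 66→8, 71→2.5, 67→5.5
Rank sum = 8 + 4 + 1 + 8 + 2.5 + 5.5 = 29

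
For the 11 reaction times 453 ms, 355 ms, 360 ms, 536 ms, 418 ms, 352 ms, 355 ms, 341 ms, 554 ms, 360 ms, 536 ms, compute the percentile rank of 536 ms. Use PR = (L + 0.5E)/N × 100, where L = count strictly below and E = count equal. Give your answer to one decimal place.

N = 11.
Strictly below 536: 8. Equal to 536: 2.
PR = (8 + 0.5·2)/11 × 100 = 81.8

81.8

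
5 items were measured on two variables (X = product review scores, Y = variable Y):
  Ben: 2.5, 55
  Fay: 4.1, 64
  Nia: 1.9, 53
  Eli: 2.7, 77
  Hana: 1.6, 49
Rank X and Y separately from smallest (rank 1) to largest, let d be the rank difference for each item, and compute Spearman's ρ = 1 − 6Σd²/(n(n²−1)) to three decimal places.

0.900

Ranks of variable 1: 3, 5, 2, 4, 1
Ranks of variable 2: 3, 4, 2, 5, 1
d = r₁ − r₂: 0, 1, 0, -1, 0
d²: 0, 1, 0, 1, 0; Σd² = 2
ρ = 1 − 6·2/(5·24) = 1 − 12/120 = 0.900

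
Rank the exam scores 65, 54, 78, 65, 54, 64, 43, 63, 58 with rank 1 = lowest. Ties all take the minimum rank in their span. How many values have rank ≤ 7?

Sorted (ascending): 43, 54, 54, 58, 63, 64, 65, 65, 78
The 2 values of 54 occupy positions 2–3 → each gets rank 2.
The 2 values of 65 occupy positions 7–8 → each gets rank 7.
Ranks ≤ 7: {1, 2, 2, 4, 5, 6, 7, 7} → 8 values.

8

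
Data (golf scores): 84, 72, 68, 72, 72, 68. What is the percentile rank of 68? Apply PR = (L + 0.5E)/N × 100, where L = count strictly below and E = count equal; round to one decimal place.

16.7

N = 6.
Strictly below 68: 0. Equal to 68: 2.
PR = (0 + 0.5·2)/6 × 100 = 16.7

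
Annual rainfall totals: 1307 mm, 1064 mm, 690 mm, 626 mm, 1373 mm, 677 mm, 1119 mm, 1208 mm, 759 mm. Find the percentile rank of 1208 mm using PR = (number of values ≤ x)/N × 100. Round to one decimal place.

N = 9.
Strictly below 1208: 6. Equal to 1208: 1.
PR = 7/9 × 100 = 77.8

77.8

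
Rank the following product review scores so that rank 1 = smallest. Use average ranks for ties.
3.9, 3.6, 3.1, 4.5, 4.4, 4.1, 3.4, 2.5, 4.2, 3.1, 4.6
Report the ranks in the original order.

6, 5, 2.5, 10, 9, 7, 4, 1, 8, 2.5, 11

Sorted (ascending): 2.5, 3.1, 3.1, 3.4, 3.6, 3.9, 4.1, 4.2, 4.4, 4.5, 4.6
The 2 values of 3.1 occupy positions 2–3 → average rank (2+3)/2 = 2.5.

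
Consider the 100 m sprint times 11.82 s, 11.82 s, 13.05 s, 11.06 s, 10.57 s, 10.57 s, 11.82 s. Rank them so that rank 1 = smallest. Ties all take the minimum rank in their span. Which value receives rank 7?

13.05

Sorted (ascending): 10.57, 10.57, 11.06, 11.82, 11.82, 11.82, 13.05
The 2 values of 10.57 occupy positions 1–2 → each gets rank 1.
The 3 values of 11.82 occupy positions 4–6 → each gets rank 4.
Rank 7 → value 13.05.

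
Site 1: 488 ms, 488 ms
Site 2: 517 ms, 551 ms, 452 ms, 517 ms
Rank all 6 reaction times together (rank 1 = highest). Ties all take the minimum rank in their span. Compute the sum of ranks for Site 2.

Sorted (descending): 551, 517, 517, 488, 488, 452
The 2 values of 517 occupy positions 2–3 → each gets rank 2.
The 2 values of 488 occupy positions 4–5 → each gets rank 4.
Site 2 values → pooled ranks: 517→2, 551→1, 452→6, 517→2
Rank sum = 2 + 1 + 6 + 2 = 11

11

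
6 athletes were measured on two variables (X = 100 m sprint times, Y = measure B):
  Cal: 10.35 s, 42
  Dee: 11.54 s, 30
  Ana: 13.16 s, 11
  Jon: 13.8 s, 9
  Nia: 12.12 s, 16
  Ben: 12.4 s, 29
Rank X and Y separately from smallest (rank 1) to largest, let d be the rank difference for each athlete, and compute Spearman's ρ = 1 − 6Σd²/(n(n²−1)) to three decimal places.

-0.943

Ranks of variable 1: 1, 2, 5, 6, 3, 4
Ranks of variable 2: 6, 5, 2, 1, 3, 4
d = r₁ − r₂: -5, -3, 3, 5, 0, 0
d²: 25, 9, 9, 25, 0, 0; Σd² = 68
ρ = 1 − 6·68/(6·35) = 1 − 408/210 = -0.943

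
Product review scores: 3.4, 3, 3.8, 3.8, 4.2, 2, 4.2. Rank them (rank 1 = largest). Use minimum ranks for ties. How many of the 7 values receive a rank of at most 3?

Sorted (descending): 4.2, 4.2, 3.8, 3.8, 3.4, 3, 2
The 2 values of 4.2 occupy positions 1–2 → each gets rank 1.
The 2 values of 3.8 occupy positions 3–4 → each gets rank 3.
Ranks ≤ 3: {1, 1, 3, 3} → 4 values.

4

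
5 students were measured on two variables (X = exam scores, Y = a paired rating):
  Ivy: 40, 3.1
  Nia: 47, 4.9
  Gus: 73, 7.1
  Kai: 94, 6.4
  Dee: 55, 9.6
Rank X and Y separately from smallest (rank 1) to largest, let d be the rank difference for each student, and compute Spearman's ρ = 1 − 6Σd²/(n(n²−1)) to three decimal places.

0.600

Ranks of variable 1: 1, 2, 4, 5, 3
Ranks of variable 2: 1, 2, 4, 3, 5
d = r₁ − r₂: 0, 0, 0, 2, -2
d²: 0, 0, 0, 4, 4; Σd² = 8
ρ = 1 − 6·8/(5·24) = 1 − 48/120 = 0.600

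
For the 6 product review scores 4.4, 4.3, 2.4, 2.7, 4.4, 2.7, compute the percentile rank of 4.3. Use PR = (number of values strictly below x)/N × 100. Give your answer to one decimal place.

N = 6.
Strictly below 4.3: 3. Equal to 4.3: 1.
PR = 3/6 × 100 = 50.0

50.0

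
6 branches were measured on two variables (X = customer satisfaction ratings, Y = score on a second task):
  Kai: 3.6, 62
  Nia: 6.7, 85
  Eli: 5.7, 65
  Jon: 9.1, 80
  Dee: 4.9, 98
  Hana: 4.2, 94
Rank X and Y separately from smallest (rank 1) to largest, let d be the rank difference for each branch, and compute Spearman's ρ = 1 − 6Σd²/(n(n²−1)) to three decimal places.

0.086

Ranks of variable 1: 1, 5, 4, 6, 3, 2
Ranks of variable 2: 1, 4, 2, 3, 6, 5
d = r₁ − r₂: 0, 1, 2, 3, -3, -3
d²: 0, 1, 4, 9, 9, 9; Σd² = 32
ρ = 1 − 6·32/(6·35) = 1 − 192/210 = 0.086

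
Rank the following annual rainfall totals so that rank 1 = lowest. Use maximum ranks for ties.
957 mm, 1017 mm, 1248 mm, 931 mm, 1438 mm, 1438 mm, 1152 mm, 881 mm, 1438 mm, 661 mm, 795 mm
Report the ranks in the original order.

5, 6, 8, 4, 11, 11, 7, 3, 11, 1, 2

Sorted (ascending): 661, 795, 881, 931, 957, 1017, 1152, 1248, 1438, 1438, 1438
The 3 values of 1438 occupy positions 9–11 → each gets rank 11.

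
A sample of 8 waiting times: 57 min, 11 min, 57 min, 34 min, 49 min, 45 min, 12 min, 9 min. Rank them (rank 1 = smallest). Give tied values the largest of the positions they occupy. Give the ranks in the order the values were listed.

Sorted (ascending): 9, 11, 12, 34, 45, 49, 57, 57
The 2 values of 57 occupy positions 7–8 → each gets rank 8.

8, 2, 8, 4, 6, 5, 3, 1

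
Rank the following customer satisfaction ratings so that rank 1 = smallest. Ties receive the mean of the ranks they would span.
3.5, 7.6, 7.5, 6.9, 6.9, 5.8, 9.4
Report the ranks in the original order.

1, 6, 5, 3.5, 3.5, 2, 7

Sorted (ascending): 3.5, 5.8, 6.9, 6.9, 7.5, 7.6, 9.4
The 2 values of 6.9 occupy positions 3–4 → average rank (3+4)/2 = 3.5.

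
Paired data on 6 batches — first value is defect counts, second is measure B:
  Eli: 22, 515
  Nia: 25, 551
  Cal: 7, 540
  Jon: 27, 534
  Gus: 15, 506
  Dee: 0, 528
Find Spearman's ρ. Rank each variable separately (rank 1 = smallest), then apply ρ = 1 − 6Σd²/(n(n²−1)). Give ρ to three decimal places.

Ranks of variable 1: 4, 5, 2, 6, 3, 1
Ranks of variable 2: 2, 6, 5, 4, 1, 3
d = r₁ − r₂: 2, -1, -3, 2, 2, -2
d²: 4, 1, 9, 4, 4, 4; Σd² = 26
ρ = 1 − 6·26/(6·35) = 1 − 156/210 = 0.257

0.257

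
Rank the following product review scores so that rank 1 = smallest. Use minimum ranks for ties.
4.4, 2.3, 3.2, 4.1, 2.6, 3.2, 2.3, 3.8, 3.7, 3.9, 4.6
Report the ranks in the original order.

Sorted (ascending): 2.3, 2.3, 2.6, 3.2, 3.2, 3.7, 3.8, 3.9, 4.1, 4.4, 4.6
The 2 values of 2.3 occupy positions 1–2 → each gets rank 1.
The 2 values of 3.2 occupy positions 4–5 → each gets rank 4.

10, 1, 4, 9, 3, 4, 1, 7, 6, 8, 11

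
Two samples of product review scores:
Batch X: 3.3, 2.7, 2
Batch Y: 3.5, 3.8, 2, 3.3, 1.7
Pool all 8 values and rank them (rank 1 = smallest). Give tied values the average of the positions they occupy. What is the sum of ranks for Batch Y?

Sorted (ascending): 1.7, 2, 2, 2.7, 3.3, 3.3, 3.5, 3.8
The 2 values of 2 occupy positions 2–3 → average rank (2+3)/2 = 2.5.
The 2 values of 3.3 occupy positions 5–6 → average rank (5+6)/2 = 5.5.
Batch Y values → pooled ranks: 3.5→7, 3.8→8, 2→2.5, 3.3→5.5, 1.7→1
Rank sum = 7 + 8 + 2.5 + 5.5 + 1 = 24

24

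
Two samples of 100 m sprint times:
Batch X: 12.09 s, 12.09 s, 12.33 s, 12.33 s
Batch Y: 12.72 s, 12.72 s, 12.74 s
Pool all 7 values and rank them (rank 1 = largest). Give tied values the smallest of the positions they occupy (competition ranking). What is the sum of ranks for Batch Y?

Sorted (descending): 12.74, 12.72, 12.72, 12.33, 12.33, 12.09, 12.09
The 2 values of 12.72 occupy positions 2–3 → each gets rank 2.
The 2 values of 12.33 occupy positions 4–5 → each gets rank 4.
The 2 values of 12.09 occupy positions 6–7 → each gets rank 6.
Batch Y values → pooled ranks: 12.72→2, 12.72→2, 12.74→1
Rank sum = 2 + 2 + 1 = 5

5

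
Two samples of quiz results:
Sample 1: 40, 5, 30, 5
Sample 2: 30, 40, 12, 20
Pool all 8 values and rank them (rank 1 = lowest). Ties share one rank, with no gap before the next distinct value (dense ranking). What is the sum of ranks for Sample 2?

Sorted (ascending): 5, 5, 12, 20, 30, 30, 40, 40
The 2 values of 5 share dense rank 1.
The 2 values of 30 share dense rank 4.
The 2 values of 40 share dense rank 5.
Remaining distinct values take the next consecutive integers.
Sample 2 values → pooled ranks: 30→4, 40→5, 12→2, 20→3
Rank sum = 4 + 5 + 2 + 3 = 14

14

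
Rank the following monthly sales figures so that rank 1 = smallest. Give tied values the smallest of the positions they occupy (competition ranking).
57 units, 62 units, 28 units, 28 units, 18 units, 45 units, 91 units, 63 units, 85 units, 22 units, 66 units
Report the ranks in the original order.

6, 7, 3, 3, 1, 5, 11, 8, 10, 2, 9

Sorted (ascending): 18, 22, 28, 28, 45, 57, 62, 63, 66, 85, 91
The 2 values of 28 occupy positions 3–4 → each gets rank 3.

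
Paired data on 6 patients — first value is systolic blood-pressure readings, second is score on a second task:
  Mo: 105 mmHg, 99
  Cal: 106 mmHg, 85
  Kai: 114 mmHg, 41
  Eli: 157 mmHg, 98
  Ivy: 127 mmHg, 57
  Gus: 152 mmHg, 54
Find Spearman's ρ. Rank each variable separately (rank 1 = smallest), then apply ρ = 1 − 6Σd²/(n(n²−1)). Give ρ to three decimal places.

-0.257

Ranks of variable 1: 1, 2, 3, 6, 4, 5
Ranks of variable 2: 6, 4, 1, 5, 3, 2
d = r₁ − r₂: -5, -2, 2, 1, 1, 3
d²: 25, 4, 4, 1, 1, 9; Σd² = 44
ρ = 1 − 6·44/(6·35) = 1 − 264/210 = -0.257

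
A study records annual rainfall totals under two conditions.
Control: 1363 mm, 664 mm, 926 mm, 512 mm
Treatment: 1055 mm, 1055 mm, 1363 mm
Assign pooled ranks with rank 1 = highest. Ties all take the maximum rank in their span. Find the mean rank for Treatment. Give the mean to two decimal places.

3.33

Sorted (descending): 1363, 1363, 1055, 1055, 926, 664, 512
The 2 values of 1363 occupy positions 1–2 → each gets rank 2.
The 2 values of 1055 occupy positions 3–4 → each gets rank 4.
Treatment values → pooled ranks: 1055→4, 1055→4, 1363→2
Mean rank = (4 + 4 + 2) / 3 = 3.33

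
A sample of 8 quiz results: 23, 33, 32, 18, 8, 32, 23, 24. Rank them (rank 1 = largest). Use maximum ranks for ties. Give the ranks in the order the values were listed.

Sorted (descending): 33, 32, 32, 24, 23, 23, 18, 8
The 2 values of 32 occupy positions 2–3 → each gets rank 3.
The 2 values of 23 occupy positions 5–6 → each gets rank 6.

6, 1, 3, 7, 8, 3, 6, 4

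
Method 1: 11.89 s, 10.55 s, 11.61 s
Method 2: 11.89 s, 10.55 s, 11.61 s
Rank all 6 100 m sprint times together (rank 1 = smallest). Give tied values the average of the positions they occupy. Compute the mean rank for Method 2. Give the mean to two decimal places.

3.50

Sorted (ascending): 10.55, 10.55, 11.61, 11.61, 11.89, 11.89
The 2 values of 10.55 occupy positions 1–2 → average rank (1+2)/2 = 1.5.
The 2 values of 11.61 occupy positions 3–4 → average rank (3+4)/2 = 3.5.
The 2 values of 11.89 occupy positions 5–6 → average rank (5+6)/2 = 5.5.
Method 2 values → pooled ranks: 11.89→5.5, 10.55→1.5, 11.61→3.5
Mean rank = (5.5 + 1.5 + 3.5) / 3 = 3.50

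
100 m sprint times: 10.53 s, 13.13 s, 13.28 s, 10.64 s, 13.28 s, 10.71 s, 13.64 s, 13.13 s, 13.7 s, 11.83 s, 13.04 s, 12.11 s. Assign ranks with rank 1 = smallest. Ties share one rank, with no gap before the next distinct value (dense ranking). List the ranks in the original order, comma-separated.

Sorted (ascending): 10.53, 10.64, 10.71, 11.83, 12.11, 13.04, 13.13, 13.13, 13.28, 13.28, 13.64, 13.7
The 2 values of 13.13 share dense rank 7.
The 2 values of 13.28 share dense rank 8.
Remaining distinct values take the next consecutive integers.

1, 7, 8, 2, 8, 3, 9, 7, 10, 4, 6, 5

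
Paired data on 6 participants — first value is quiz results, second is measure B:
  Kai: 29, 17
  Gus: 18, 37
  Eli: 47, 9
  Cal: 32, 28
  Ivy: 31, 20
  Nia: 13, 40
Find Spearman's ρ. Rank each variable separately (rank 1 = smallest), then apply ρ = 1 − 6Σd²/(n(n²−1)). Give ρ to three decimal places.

-0.771

Ranks of variable 1: 3, 2, 6, 5, 4, 1
Ranks of variable 2: 2, 5, 1, 4, 3, 6
d = r₁ − r₂: 1, -3, 5, 1, 1, -5
d²: 1, 9, 25, 1, 1, 25; Σd² = 62
ρ = 1 − 6·62/(6·35) = 1 − 372/210 = -0.771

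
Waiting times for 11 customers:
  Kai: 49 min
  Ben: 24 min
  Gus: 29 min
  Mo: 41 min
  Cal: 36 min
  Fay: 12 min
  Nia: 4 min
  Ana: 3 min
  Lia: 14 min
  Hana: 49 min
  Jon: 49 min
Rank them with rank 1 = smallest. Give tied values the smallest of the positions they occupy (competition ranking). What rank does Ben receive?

Sorted (ascending): 3, 4, 12, 14, 24, 29, 36, 41, 49, 49, 49
The 3 values of 49 occupy positions 9–11 → each gets rank 9.
Ben has value 24 min → rank 5.

5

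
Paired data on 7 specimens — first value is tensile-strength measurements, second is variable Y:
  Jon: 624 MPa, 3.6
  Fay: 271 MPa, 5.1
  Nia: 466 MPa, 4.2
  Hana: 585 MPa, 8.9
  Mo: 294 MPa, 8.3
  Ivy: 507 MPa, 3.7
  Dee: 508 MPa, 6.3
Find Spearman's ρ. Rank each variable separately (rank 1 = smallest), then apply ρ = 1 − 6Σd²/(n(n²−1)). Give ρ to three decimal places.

Ranks of variable 1: 7, 1, 3, 6, 2, 4, 5
Ranks of variable 2: 1, 4, 3, 7, 6, 2, 5
d = r₁ − r₂: 6, -3, 0, -1, -4, 2, 0
d²: 36, 9, 0, 1, 16, 4, 0; Σd² = 66
ρ = 1 − 6·66/(7·48) = 1 − 396/336 = -0.179

-0.179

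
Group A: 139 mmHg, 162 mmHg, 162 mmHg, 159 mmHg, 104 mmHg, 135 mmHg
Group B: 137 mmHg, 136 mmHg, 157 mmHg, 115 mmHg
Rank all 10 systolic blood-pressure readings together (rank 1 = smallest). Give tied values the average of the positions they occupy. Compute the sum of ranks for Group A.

37

Sorted (ascending): 104, 115, 135, 136, 137, 139, 157, 159, 162, 162
The 2 values of 162 occupy positions 9–10 → average rank (9+10)/2 = 9.5.
Group A values → pooled ranks: 139→6, 162→9.5, 162→9.5, 159→8, 104→1, 135→3
Rank sum = 6 + 9.5 + 9.5 + 8 + 1 + 3 = 37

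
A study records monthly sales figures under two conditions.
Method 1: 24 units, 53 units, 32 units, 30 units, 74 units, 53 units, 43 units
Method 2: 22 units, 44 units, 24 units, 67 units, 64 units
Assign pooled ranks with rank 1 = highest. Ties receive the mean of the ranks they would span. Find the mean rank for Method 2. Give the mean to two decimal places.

Sorted (descending): 74, 67, 64, 53, 53, 44, 43, 32, 30, 24, 24, 22
The 2 values of 53 occupy positions 4–5 → average rank (4+5)/2 = 4.5.
The 2 values of 24 occupy positions 10–11 → average rank (10+11)/2 = 10.5.
Method 2 values → pooled ranks: 22→12, 44→6, 24→10.5, 67→2, 64→3
Mean rank = (12 + 6 + 10.5 + 2 + 3) / 5 = 6.70

6.70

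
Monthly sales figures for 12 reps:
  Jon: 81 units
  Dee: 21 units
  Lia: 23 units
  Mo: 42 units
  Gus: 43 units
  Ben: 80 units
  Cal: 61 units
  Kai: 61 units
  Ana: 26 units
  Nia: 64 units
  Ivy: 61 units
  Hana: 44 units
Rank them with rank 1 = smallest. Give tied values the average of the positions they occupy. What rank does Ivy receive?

Sorted (ascending): 21, 23, 26, 42, 43, 44, 61, 61, 61, 64, 80, 81
The 3 values of 61 occupy positions 7–9 → average rank 8.
Ivy has value 61 units → rank 8.

8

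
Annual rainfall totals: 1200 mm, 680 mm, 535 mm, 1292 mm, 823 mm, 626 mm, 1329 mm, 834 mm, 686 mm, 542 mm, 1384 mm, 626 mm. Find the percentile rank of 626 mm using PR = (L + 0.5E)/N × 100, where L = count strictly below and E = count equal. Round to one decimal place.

N = 12.
Strictly below 626: 2. Equal to 626: 2.
PR = (2 + 0.5·2)/12 × 100 = 25.0

25.0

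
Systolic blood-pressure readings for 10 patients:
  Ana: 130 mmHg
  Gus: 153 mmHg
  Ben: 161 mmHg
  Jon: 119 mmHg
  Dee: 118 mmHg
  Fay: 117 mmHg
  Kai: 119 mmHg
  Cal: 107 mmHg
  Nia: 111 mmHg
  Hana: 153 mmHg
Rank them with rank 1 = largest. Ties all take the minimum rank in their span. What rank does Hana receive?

Sorted (descending): 161, 153, 153, 130, 119, 119, 118, 117, 111, 107
The 2 values of 153 occupy positions 2–3 → each gets rank 2.
The 2 values of 119 occupy positions 5–6 → each gets rank 5.
Hana has value 153 mmHg → rank 2.

2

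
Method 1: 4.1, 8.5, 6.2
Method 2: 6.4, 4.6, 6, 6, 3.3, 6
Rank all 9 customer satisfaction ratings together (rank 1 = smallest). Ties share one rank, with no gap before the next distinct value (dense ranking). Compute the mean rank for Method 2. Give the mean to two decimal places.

Sorted (ascending): 3.3, 4.1, 4.6, 6, 6, 6, 6.2, 6.4, 8.5
The 3 values of 6 share dense rank 4.
Remaining distinct values take the next consecutive integers.
Method 2 values → pooled ranks: 6.4→6, 4.6→3, 6→4, 6→4, 3.3→1, 6→4
Mean rank = (6 + 3 + 4 + 4 + 1 + 4) / 6 = 3.67

3.67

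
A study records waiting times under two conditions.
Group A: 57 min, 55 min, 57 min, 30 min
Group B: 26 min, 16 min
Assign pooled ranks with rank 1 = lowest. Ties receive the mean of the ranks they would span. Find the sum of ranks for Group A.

Sorted (ascending): 16, 26, 30, 55, 57, 57
The 2 values of 57 occupy positions 5–6 → average rank (5+6)/2 = 5.5.
Group A values → pooled ranks: 57→5.5, 55→4, 57→5.5, 30→3
Rank sum = 5.5 + 4 + 5.5 + 3 = 18

18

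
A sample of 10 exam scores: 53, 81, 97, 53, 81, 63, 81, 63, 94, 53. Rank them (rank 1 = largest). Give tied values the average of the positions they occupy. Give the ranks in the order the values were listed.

9, 4, 1, 9, 4, 6.5, 4, 6.5, 2, 9

Sorted (descending): 97, 94, 81, 81, 81, 63, 63, 53, 53, 53
The 3 values of 81 occupy positions 3–5 → average rank 4.
The 2 values of 63 occupy positions 6–7 → average rank (6+7)/2 = 6.5.
The 3 values of 53 occupy positions 8–10 → average rank 9.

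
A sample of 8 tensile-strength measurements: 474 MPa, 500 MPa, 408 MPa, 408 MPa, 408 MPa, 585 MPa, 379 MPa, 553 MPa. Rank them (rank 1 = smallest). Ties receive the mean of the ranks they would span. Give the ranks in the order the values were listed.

Sorted (ascending): 379, 408, 408, 408, 474, 500, 553, 585
The 3 values of 408 occupy positions 2–4 → average rank 3.

5, 6, 3, 3, 3, 8, 1, 7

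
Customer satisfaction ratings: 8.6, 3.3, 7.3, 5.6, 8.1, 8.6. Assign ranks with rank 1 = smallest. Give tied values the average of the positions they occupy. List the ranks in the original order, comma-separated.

Sorted (ascending): 3.3, 5.6, 7.3, 8.1, 8.6, 8.6
The 2 values of 8.6 occupy positions 5–6 → average rank (5+6)/2 = 5.5.

5.5, 1, 3, 2, 4, 5.5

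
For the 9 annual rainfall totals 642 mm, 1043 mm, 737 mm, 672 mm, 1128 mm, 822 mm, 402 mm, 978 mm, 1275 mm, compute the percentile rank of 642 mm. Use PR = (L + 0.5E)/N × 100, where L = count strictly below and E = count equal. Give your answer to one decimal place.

N = 9.
Strictly below 642: 1. Equal to 642: 1.
PR = (1 + 0.5·1)/9 × 100 = 16.7

16.7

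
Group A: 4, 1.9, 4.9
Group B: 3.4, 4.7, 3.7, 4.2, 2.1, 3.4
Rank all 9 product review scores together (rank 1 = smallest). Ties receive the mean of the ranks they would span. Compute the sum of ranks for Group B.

29

Sorted (ascending): 1.9, 2.1, 3.4, 3.4, 3.7, 4, 4.2, 4.7, 4.9
The 2 values of 3.4 occupy positions 3–4 → average rank (3+4)/2 = 3.5.
Group B values → pooled ranks: 3.4→3.5, 4.7→8, 3.7→5, 4.2→7, 2.1→2, 3.4→3.5
Rank sum = 3.5 + 8 + 5 + 7 + 2 + 3.5 = 29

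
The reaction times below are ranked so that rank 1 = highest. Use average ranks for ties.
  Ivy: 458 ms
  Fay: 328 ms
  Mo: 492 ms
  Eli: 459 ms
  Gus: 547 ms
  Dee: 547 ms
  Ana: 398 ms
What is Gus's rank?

1.5

Sorted (descending): 547, 547, 492, 459, 458, 398, 328
The 2 values of 547 occupy positions 1–2 → average rank (1+2)/2 = 1.5.
Gus has value 547 ms → rank 1.5.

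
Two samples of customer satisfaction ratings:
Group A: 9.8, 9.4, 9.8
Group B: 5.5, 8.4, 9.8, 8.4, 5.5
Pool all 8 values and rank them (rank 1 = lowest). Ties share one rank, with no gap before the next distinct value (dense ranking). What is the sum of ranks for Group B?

10

Sorted (ascending): 5.5, 5.5, 8.4, 8.4, 9.4, 9.8, 9.8, 9.8
The 2 values of 5.5 share dense rank 1.
The 2 values of 8.4 share dense rank 2.
The 3 values of 9.8 share dense rank 4.
Remaining distinct values take the next consecutive integers.
Group B values → pooled ranks: 5.5→1, 8.4→2, 9.8→4, 8.4→2, 5.5→1
Rank sum = 1 + 2 + 4 + 2 + 1 = 10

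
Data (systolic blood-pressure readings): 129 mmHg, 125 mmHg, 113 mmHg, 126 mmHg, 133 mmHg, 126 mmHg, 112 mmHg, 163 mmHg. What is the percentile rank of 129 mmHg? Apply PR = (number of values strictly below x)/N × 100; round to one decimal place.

62.5

N = 8.
Strictly below 129: 5. Equal to 129: 1.
PR = 5/8 × 100 = 62.5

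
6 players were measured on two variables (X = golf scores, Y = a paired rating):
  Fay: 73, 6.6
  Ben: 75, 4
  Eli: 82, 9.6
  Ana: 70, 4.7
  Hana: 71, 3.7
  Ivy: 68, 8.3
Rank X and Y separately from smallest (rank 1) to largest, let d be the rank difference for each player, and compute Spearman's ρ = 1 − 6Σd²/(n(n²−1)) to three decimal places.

Ranks of variable 1: 4, 5, 6, 2, 3, 1
Ranks of variable 2: 4, 2, 6, 3, 1, 5
d = r₁ − r₂: 0, 3, 0, -1, 2, -4
d²: 0, 9, 0, 1, 4, 16; Σd² = 30
ρ = 1 − 6·30/(6·35) = 1 − 180/210 = 0.143

0.143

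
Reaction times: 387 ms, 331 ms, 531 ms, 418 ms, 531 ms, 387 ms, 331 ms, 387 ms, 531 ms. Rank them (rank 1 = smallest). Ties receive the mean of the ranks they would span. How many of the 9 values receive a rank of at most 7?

Sorted (ascending): 331, 331, 387, 387, 387, 418, 531, 531, 531
The 2 values of 331 occupy positions 1–2 → average rank (1+2)/2 = 1.5.
The 3 values of 387 occupy positions 3–5 → average rank 4.
The 3 values of 531 occupy positions 7–9 → average rank 8.
Ranks ≤ 7: {1.5, 1.5, 4, 4, 4, 6} → 6 values.

6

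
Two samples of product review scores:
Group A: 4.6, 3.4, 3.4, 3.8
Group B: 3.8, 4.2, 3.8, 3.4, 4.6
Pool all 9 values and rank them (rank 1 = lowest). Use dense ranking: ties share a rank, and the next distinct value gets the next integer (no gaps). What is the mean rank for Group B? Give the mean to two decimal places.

2.40

Sorted (ascending): 3.4, 3.4, 3.4, 3.8, 3.8, 3.8, 4.2, 4.6, 4.6
The 3 values of 3.4 share dense rank 1.
The 3 values of 3.8 share dense rank 2.
The 2 values of 4.6 share dense rank 4.
Remaining distinct values take the next consecutive integers.
Group B values → pooled ranks: 3.8→2, 4.2→3, 3.8→2, 3.4→1, 4.6→4
Mean rank = (2 + 3 + 2 + 1 + 4) / 5 = 2.40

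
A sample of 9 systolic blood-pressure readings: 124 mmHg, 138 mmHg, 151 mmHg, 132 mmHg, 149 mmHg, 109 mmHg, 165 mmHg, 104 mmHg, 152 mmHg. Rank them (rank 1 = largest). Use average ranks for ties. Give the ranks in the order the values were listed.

7, 5, 3, 6, 4, 8, 1, 9, 2

Sorted (descending): 165, 152, 151, 149, 138, 132, 124, 109, 104
No ties — each value takes its position as its rank.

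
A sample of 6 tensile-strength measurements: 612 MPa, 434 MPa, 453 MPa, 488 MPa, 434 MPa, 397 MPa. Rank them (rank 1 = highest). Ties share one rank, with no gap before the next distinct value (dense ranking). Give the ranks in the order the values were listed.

1, 4, 3, 2, 4, 5

Sorted (descending): 612, 488, 453, 434, 434, 397
The 2 values of 434 share dense rank 4.
Remaining distinct values take the next consecutive integers.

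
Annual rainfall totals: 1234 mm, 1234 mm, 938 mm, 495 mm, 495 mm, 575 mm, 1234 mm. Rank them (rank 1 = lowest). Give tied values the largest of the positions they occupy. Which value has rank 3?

Sorted (ascending): 495, 495, 575, 938, 1234, 1234, 1234
The 2 values of 495 occupy positions 1–2 → each gets rank 2.
The 3 values of 1234 occupy positions 5–7 → each gets rank 7.
Rank 3 → value 575.

575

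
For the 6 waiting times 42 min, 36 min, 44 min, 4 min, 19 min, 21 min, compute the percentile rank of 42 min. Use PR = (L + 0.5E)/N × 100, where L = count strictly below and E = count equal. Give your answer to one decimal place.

75.0

N = 6.
Strictly below 42: 4. Equal to 42: 1.
PR = (4 + 0.5·1)/6 × 100 = 75.0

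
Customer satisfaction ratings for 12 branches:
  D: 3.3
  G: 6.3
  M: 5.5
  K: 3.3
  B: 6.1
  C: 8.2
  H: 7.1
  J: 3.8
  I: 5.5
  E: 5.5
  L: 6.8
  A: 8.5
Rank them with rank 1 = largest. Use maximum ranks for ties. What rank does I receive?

9

Sorted (descending): 8.5, 8.2, 7.1, 6.8, 6.3, 6.1, 5.5, 5.5, 5.5, 3.8, 3.3, 3.3
The 3 values of 5.5 occupy positions 7–9 → each gets rank 9.
The 2 values of 3.3 occupy positions 11–12 → each gets rank 12.
I has value 5.5 → rank 9.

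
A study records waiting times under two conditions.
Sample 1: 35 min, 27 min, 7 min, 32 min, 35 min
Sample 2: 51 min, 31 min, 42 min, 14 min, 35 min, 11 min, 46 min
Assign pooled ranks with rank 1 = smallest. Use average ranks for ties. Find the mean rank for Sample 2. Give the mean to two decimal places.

7.29

Sorted (ascending): 7, 11, 14, 27, 31, 32, 35, 35, 35, 42, 46, 51
The 3 values of 35 occupy positions 7–9 → average rank 8.
Sample 2 values → pooled ranks: 51→12, 31→5, 42→10, 14→3, 35→8, 11→2, 46→11
Mean rank = (12 + 5 + 10 + 3 + 8 + 2 + 11) / 7 = 7.29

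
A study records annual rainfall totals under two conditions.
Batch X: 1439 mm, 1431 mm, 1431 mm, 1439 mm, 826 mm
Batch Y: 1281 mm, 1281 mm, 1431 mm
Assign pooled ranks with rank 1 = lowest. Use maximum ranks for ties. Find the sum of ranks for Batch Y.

Sorted (ascending): 826, 1281, 1281, 1431, 1431, 1431, 1439, 1439
The 2 values of 1281 occupy positions 2–3 → each gets rank 3.
The 3 values of 1431 occupy positions 4–6 → each gets rank 6.
The 2 values of 1439 occupy positions 7–8 → each gets rank 8.
Batch Y values → pooled ranks: 1281→3, 1281→3, 1431→6
Rank sum = 3 + 3 + 6 = 12

12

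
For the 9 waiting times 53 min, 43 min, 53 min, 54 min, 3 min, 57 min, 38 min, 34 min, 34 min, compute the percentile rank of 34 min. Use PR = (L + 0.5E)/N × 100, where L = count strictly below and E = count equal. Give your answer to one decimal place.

22.2

N = 9.
Strictly below 34: 1. Equal to 34: 2.
PR = (1 + 0.5·2)/9 × 100 = 22.2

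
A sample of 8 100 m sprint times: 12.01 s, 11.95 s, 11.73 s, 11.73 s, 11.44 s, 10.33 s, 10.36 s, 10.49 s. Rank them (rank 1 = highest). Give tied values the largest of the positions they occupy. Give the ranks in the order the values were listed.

Sorted (descending): 12.01, 11.95, 11.73, 11.73, 11.44, 10.49, 10.36, 10.33
The 2 values of 11.73 occupy positions 3–4 → each gets rank 4.

1, 2, 4, 4, 5, 8, 7, 6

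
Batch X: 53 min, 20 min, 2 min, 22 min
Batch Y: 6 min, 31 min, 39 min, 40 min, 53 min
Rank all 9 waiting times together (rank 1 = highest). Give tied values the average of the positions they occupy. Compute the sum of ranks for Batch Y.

21.5

Sorted (descending): 53, 53, 40, 39, 31, 22, 20, 6, 2
The 2 values of 53 occupy positions 1–2 → average rank (1+2)/2 = 1.5.
Batch Y values → pooled ranks: 6→8, 31→5, 39→4, 40→3, 53→1.5
Rank sum = 8 + 5 + 4 + 3 + 1.5 = 21.5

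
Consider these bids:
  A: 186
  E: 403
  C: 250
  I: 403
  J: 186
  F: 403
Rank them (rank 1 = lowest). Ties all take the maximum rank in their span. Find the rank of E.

Sorted (ascending): 186, 186, 250, 403, 403, 403
The 2 values of 186 occupy positions 1–2 → each gets rank 2.
The 3 values of 403 occupy positions 4–6 → each gets rank 6.
E has value 403 → rank 6.

6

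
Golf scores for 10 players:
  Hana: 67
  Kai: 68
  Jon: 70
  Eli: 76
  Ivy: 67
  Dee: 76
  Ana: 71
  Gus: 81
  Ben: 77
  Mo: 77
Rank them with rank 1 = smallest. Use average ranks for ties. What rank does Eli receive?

6.5

Sorted (ascending): 67, 67, 68, 70, 71, 76, 76, 77, 77, 81
The 2 values of 67 occupy positions 1–2 → average rank (1+2)/2 = 1.5.
The 2 values of 76 occupy positions 6–7 → average rank (6+7)/2 = 6.5.
The 2 values of 77 occupy positions 8–9 → average rank (8+9)/2 = 8.5.
Eli has value 76 → rank 6.5.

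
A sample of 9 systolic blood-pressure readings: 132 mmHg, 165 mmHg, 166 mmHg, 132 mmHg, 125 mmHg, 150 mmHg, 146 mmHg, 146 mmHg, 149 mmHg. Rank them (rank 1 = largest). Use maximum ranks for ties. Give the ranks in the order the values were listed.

Sorted (descending): 166, 165, 150, 149, 146, 146, 132, 132, 125
The 2 values of 146 occupy positions 5–6 → each gets rank 6.
The 2 values of 132 occupy positions 7–8 → each gets rank 8.

8, 2, 1, 8, 9, 3, 6, 6, 4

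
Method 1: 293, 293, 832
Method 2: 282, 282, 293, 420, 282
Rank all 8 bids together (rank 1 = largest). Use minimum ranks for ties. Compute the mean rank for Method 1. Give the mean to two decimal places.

Sorted (descending): 832, 420, 293, 293, 293, 282, 282, 282
The 3 values of 293 occupy positions 3–5 → each gets rank 3.
The 3 values of 282 occupy positions 6–8 → each gets rank 6.
Method 1 values → pooled ranks: 293→3, 293→3, 832→1
Mean rank = (3 + 3 + 1) / 3 = 2.33

2.33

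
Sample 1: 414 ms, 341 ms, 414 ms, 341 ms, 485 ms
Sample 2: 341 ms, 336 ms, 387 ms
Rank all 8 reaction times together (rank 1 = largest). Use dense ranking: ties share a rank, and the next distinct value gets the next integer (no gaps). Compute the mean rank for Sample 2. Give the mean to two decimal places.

Sorted (descending): 485, 414, 414, 387, 341, 341, 341, 336
The 2 values of 414 share dense rank 2.
The 3 values of 341 share dense rank 4.
Remaining distinct values take the next consecutive integers.
Sample 2 values → pooled ranks: 341→4, 336→5, 387→3
Mean rank = (4 + 5 + 3) / 3 = 4.00

4.00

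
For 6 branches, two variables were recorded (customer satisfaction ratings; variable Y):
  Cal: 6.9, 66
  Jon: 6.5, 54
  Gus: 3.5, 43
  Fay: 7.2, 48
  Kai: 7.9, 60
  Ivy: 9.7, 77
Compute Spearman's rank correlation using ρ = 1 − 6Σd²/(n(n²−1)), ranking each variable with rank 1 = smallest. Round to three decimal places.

Ranks of variable 1: 3, 2, 1, 4, 5, 6
Ranks of variable 2: 5, 3, 1, 2, 4, 6
d = r₁ − r₂: -2, -1, 0, 2, 1, 0
d²: 4, 1, 0, 4, 1, 0; Σd² = 10
ρ = 1 − 6·10/(6·35) = 1 − 60/210 = 0.714

0.714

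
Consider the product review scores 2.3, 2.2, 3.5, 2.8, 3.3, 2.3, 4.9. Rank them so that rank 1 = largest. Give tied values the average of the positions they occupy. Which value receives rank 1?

Sorted (descending): 4.9, 3.5, 3.3, 2.8, 2.3, 2.3, 2.2
The 2 values of 2.3 occupy positions 5–6 → average rank (5+6)/2 = 5.5.
Rank 1 → value 4.9.

4.9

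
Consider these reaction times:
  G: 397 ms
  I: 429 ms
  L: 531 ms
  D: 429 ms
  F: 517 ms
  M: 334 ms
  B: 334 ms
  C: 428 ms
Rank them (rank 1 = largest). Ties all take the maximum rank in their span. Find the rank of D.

Sorted (descending): 531, 517, 429, 429, 428, 397, 334, 334
The 2 values of 429 occupy positions 3–4 → each gets rank 4.
The 2 values of 334 occupy positions 7–8 → each gets rank 8.
D has value 429 ms → rank 4.

4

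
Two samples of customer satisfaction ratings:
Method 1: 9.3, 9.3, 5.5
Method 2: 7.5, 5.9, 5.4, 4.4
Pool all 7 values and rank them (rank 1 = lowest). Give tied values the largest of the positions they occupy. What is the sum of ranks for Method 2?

Sorted (ascending): 4.4, 5.4, 5.5, 5.9, 7.5, 9.3, 9.3
The 2 values of 9.3 occupy positions 6–7 → each gets rank 7.
Method 2 values → pooled ranks: 7.5→5, 5.9→4, 5.4→2, 4.4→1
Rank sum = 5 + 4 + 2 + 1 = 12

12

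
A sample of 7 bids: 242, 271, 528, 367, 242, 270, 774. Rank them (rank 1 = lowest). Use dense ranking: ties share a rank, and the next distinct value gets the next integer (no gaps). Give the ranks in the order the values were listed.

1, 3, 5, 4, 1, 2, 6

Sorted (ascending): 242, 242, 270, 271, 367, 528, 774
The 2 values of 242 share dense rank 1.
Remaining distinct values take the next consecutive integers.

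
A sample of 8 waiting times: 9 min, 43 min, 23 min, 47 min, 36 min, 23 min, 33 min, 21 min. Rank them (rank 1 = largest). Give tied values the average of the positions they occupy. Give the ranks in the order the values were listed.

Sorted (descending): 47, 43, 36, 33, 23, 23, 21, 9
The 2 values of 23 occupy positions 5–6 → average rank (5+6)/2 = 5.5.

8, 2, 5.5, 1, 3, 5.5, 4, 7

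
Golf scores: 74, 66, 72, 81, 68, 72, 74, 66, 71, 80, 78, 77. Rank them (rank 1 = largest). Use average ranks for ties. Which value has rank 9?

71

Sorted (descending): 81, 80, 78, 77, 74, 74, 72, 72, 71, 68, 66, 66
The 2 values of 74 occupy positions 5–6 → average rank (5+6)/2 = 5.5.
The 2 values of 72 occupy positions 7–8 → average rank (7+8)/2 = 7.5.
The 2 values of 66 occupy positions 11–12 → average rank (11+12)/2 = 11.5.
Rank 9 → value 71.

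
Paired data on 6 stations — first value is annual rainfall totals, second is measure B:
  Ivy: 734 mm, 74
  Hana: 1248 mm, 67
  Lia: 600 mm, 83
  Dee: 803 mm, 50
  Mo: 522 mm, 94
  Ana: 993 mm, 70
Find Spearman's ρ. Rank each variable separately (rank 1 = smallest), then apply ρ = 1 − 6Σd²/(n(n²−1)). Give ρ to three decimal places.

Ranks of variable 1: 3, 6, 2, 4, 1, 5
Ranks of variable 2: 4, 2, 5, 1, 6, 3
d = r₁ − r₂: -1, 4, -3, 3, -5, 2
d²: 1, 16, 9, 9, 25, 4; Σd² = 64
ρ = 1 − 6·64/(6·35) = 1 − 384/210 = -0.829

-0.829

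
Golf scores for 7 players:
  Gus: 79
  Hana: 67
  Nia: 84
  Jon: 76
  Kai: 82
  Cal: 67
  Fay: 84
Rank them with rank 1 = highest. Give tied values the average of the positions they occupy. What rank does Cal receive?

6.5

Sorted (descending): 84, 84, 82, 79, 76, 67, 67
The 2 values of 84 occupy positions 1–2 → average rank (1+2)/2 = 1.5.
The 2 values of 67 occupy positions 6–7 → average rank (6+7)/2 = 6.5.
Cal has value 67 → rank 6.5.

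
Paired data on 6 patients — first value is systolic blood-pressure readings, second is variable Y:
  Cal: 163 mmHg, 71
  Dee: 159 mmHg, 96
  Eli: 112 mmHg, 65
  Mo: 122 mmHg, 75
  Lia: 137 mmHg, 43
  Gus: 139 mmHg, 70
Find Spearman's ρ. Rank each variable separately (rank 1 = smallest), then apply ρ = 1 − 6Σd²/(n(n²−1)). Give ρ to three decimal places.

Ranks of variable 1: 6, 5, 1, 2, 3, 4
Ranks of variable 2: 4, 6, 2, 5, 1, 3
d = r₁ − r₂: 2, -1, -1, -3, 2, 1
d²: 4, 1, 1, 9, 4, 1; Σd² = 20
ρ = 1 − 6·20/(6·35) = 1 − 120/210 = 0.429

0.429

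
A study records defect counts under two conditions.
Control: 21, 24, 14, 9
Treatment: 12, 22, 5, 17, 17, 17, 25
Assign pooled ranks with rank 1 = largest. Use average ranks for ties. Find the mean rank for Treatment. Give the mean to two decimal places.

6.00

Sorted (descending): 25, 24, 22, 21, 17, 17, 17, 14, 12, 9, 5
The 3 values of 17 occupy positions 5–7 → average rank 6.
Treatment values → pooled ranks: 12→9, 22→3, 5→11, 17→6, 17→6, 17→6, 25→1
Mean rank = (9 + 3 + 11 + 6 + 6 + 6 + 1) / 7 = 6.00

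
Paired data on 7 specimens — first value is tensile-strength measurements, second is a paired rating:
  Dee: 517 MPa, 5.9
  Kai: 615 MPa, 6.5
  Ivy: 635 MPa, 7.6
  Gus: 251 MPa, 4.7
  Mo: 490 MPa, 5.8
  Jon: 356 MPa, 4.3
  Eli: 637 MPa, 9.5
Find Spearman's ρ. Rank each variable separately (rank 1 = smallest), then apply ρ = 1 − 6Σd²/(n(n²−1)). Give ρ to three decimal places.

Ranks of variable 1: 4, 5, 6, 1, 3, 2, 7
Ranks of variable 2: 4, 5, 6, 2, 3, 1, 7
d = r₁ − r₂: 0, 0, 0, -1, 0, 1, 0
d²: 0, 0, 0, 1, 0, 1, 0; Σd² = 2
ρ = 1 − 6·2/(7·48) = 1 − 12/336 = 0.964

0.964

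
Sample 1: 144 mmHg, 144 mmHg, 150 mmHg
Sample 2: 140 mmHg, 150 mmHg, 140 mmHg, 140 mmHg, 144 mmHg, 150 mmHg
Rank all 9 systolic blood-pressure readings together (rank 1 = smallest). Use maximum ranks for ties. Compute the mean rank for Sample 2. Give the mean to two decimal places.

Sorted (ascending): 140, 140, 140, 144, 144, 144, 150, 150, 150
The 3 values of 140 occupy positions 1–3 → each gets rank 3.
The 3 values of 144 occupy positions 4–6 → each gets rank 6.
The 3 values of 150 occupy positions 7–9 → each gets rank 9.
Sample 2 values → pooled ranks: 140→3, 150→9, 140→3, 140→3, 144→6, 150→9
Mean rank = (3 + 9 + 3 + 3 + 6 + 9) / 6 = 5.50

5.50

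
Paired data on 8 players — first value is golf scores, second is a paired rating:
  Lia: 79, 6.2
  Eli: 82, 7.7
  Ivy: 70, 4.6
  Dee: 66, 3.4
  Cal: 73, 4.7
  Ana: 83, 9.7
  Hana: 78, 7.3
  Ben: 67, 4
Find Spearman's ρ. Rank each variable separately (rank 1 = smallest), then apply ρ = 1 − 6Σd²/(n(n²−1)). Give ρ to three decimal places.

Ranks of variable 1: 6, 7, 3, 1, 4, 8, 5, 2
Ranks of variable 2: 5, 7, 3, 1, 4, 8, 6, 2
d = r₁ − r₂: 1, 0, 0, 0, 0, 0, -1, 0
d²: 1, 0, 0, 0, 0, 0, 1, 0; Σd² = 2
ρ = 1 − 6·2/(8·63) = 1 − 12/504 = 0.976

0.976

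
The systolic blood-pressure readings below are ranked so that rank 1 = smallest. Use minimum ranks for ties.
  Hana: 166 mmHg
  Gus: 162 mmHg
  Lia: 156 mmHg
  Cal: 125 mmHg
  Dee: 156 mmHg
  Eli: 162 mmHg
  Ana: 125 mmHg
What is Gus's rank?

Sorted (ascending): 125, 125, 156, 156, 162, 162, 166
The 2 values of 125 occupy positions 1–2 → each gets rank 1.
The 2 values of 156 occupy positions 3–4 → each gets rank 3.
The 2 values of 162 occupy positions 5–6 → each gets rank 5.
Gus has value 162 mmHg → rank 5.

5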